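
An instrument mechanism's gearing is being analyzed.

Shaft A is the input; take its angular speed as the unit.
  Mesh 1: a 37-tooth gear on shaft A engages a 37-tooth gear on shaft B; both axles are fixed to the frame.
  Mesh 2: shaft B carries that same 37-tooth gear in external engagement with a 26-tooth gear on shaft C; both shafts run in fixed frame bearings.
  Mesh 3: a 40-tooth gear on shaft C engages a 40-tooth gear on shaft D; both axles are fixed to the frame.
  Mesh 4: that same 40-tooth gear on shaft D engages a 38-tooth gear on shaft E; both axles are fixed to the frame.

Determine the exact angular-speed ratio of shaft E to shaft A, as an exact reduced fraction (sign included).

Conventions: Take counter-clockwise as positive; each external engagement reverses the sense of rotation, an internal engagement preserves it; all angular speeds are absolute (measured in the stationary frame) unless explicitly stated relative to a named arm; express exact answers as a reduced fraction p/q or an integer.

class = fixed-axis compound train [4 meshes; 4 ratios multiply, 4 sense flips]
mesh 1 [37T→37T]: running ratio 1, sense −
mesh 2 [37T→26T]: running ratio 37/26, sense +
mesh 3 [40T→40T]: running ratio 37/26, sense −
mesh 4 [40T→38T]: running ratio 370/247, sense +
ω_out/ω_in = 370/247

370/247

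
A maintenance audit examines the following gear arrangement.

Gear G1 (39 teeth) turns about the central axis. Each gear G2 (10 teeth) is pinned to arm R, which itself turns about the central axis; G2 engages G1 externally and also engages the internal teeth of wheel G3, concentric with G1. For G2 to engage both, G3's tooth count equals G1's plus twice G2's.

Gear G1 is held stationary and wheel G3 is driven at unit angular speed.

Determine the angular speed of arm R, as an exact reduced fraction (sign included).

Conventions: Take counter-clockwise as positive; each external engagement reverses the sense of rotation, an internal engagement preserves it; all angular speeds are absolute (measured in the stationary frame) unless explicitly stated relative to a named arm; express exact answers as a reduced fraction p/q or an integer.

59/98

recognized (axles ride arm R): planetary set, 39/10/59 teeth
ring teeth: 39 + 2·10 = 59
39(ω_sun−ω_arm) = −59(ω_ring−ω_arm),  ω_sun = 0, ω_ring = 1
39(0−ω_arm) = −59(1−ω_arm)  ⇒  98·ω_arm = 59  ⇒  ω_arm = 59/98
exact speed ratio = 59/98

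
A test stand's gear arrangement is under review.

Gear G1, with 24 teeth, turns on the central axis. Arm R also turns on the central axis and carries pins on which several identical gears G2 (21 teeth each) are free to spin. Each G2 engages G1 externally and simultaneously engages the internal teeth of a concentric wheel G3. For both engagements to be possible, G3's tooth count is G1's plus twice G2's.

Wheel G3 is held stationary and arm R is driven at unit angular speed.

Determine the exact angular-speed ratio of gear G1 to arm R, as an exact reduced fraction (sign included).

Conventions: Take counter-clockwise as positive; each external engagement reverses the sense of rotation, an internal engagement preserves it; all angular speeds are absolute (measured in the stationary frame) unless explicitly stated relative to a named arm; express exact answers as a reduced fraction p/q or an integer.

topology: planetary set — G1 24T / G2 21T / G3 66T, arm = carrier (Willis)
ring teeth: 24 + 2·21 = 66
24(ω_sun−ω_arm) = −66(ω_ring−ω_arm),  ω_ring = 0, ω_arm = 1
ω_sun = 1 − (66/24)(0−1) = 15/4
ω_out/ω_in = 15/4

15/4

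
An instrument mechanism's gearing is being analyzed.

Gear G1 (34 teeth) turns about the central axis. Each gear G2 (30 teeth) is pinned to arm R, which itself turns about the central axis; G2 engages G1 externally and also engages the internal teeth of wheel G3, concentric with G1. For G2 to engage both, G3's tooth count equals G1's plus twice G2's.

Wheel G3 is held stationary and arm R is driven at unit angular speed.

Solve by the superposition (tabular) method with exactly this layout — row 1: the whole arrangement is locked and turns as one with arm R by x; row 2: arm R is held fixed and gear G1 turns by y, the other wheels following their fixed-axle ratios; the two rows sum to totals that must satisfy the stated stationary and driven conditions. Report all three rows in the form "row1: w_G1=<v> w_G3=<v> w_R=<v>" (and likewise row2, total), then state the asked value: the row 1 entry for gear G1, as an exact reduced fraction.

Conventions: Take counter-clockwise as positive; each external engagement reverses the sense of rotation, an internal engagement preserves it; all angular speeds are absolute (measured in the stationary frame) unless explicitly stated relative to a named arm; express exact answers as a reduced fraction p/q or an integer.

row1: w_G1=1 w_G3=1 w_R=1
row2: w_G1=47/17 w_G3=-1 w_R=0
total: w_G1=64/17 w_G3=0 w_R=1
asked value: 1

topology: planetary set — G1 34T / G2 30T / G3 94T, arm = carrier (Willis)
row 1 (train locked, turned with arm): all members turn x
row 2 (arm held, sun turns y): ω_ring = −(34/94)·y, ω_arm = 0
boundary: total ω_ring = x − (34/94)·y = 0 and total ω_arm = x = 1  ⇒  y = 47/17, x = 1
row 2 ring = −(34/94)·47/17 = -1
totals (row 1 + row 2): sun 1 + 47/17 = 64/17, ring 1 + (-1) = 0, arm 1 + 0 = 1
asked cell (row1, sun) = 1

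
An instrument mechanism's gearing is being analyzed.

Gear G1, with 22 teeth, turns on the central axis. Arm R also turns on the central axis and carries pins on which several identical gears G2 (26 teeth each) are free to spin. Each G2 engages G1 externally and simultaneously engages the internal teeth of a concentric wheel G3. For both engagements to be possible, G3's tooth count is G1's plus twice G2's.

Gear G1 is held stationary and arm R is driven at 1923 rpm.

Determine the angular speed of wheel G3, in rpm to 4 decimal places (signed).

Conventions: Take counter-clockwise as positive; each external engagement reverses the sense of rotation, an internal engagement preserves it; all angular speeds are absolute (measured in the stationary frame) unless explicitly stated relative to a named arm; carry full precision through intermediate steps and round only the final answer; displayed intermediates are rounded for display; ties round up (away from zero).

+2494.7027 rpm

class = planetary set [G3 = 22+2·26 = 74; Willis about the carrier]
normalise by the input: solve with ω_arm = 1, then scale by 1923 rpm
ring teeth: 22 + 2·26 = 74
22(ω_sun−ω_arm) = −74(ω_ring−ω_arm),  ω_sun = 0, ω_arm = 1
ω_ring = 1 − (22/74)(0−1) = 48/37
scale: ω_ring = 48/37 × 1923 rpm = +2494.7027 rpm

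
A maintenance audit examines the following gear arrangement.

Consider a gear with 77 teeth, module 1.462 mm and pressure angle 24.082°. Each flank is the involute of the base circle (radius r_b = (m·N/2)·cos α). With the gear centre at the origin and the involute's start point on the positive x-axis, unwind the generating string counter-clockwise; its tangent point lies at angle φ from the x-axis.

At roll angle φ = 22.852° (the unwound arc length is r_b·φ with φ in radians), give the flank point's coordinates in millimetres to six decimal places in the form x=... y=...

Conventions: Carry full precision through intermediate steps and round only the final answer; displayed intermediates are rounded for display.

recognized (one wheel, involute flank): single-mesh tooth geometry, m = 1.462, N = 77
pitch radius r_p = m·N/2 = 1.462·77/2 = 56.287000
base radius r_b = r_p·cos α = 56.287000·cos 24.082° = 51.387915
roll angle φ = 22.852° = 0.39884264 rad
x = r_b·(cos φ + φ·sin φ) = 55.314078
y = r_b·(sin φ − φ·cos φ) = 1.069597

x=55.314078 y=1.069597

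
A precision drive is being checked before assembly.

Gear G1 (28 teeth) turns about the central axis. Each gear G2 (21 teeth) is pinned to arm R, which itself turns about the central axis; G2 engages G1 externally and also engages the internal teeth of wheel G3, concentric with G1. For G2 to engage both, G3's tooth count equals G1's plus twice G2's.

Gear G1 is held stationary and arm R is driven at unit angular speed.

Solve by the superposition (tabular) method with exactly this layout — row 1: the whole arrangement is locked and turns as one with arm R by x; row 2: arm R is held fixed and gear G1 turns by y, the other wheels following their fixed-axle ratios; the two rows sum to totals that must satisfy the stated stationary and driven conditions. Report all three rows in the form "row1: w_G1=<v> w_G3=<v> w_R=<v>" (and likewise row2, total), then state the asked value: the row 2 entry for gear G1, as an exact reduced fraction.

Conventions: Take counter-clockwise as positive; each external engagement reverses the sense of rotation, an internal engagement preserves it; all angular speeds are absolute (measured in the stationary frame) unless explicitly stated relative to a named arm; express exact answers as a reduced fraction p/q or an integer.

recognized (axles ride arm R): planetary set, 28/21/70 teeth
row 1 (train locked, turned with arm): all members turn x
row 2 (arm held, sun turns y): ω_ring = −(28/70)·y, ω_arm = 0
boundary: total ω_sun = x + y = 0 and total ω_arm = x = 1  ⇒  y = -1, x = 1
row 2 ring = −(28/70)·(-1) = 2/5
totals (row 1 + row 2): sun 1 + (-1) = 0, ring 1 + 2/5 = 7/5, arm 1 + 0 = 1
asked cell (row2, sun) = -1

row1: w_G1=1 w_G3=1 w_R=1
row2: w_G1=-1 w_G3=2/5 w_R=0
total: w_G1=0 w_G3=7/5 w_R=1
asked value: -1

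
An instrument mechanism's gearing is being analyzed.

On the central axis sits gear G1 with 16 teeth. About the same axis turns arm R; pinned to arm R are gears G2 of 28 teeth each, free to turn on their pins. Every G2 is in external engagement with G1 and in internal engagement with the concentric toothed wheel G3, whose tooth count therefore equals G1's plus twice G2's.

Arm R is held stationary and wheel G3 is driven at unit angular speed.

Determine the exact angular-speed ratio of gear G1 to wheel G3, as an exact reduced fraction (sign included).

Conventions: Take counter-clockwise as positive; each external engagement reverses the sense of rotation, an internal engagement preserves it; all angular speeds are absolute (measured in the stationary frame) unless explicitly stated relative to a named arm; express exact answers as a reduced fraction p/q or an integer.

-9/2

class = planetary set [G3 = 16+2·28 = 72; Willis about the carrier]
ring teeth: 16 + 2·28 = 72
16(ω_sun−ω_arm) = −72(ω_ring−ω_arm),  ω_arm = 0, ω_ring = 1
ω_sun = 0 − (72/16)(1−0) = -9/2
ω_out/ω_in = -9/2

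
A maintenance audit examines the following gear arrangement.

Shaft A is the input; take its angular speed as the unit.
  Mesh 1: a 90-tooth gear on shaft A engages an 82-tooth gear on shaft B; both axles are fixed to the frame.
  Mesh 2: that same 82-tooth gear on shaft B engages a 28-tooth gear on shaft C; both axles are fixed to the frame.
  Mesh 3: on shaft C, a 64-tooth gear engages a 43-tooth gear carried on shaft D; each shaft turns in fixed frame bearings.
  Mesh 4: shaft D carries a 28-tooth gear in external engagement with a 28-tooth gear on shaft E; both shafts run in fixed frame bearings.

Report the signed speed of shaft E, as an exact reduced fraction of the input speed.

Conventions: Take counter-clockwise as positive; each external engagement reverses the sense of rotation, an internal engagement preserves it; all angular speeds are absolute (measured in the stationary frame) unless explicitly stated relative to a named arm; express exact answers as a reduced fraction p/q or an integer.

4-mesh fixed-axis compound train (all bearings frame-fixed)
mesh 1 [90T→82T]: |ω|/ω_in = 1×90/82 = 45/41, sense flips to −
mesh 2 [82T→28T]: |ω|/ω_in = (45/41)×82/28 = 45/14, sense flips to +
mesh 3 [64T→43T]: |ω|/ω_in = (45/14)×64/43 = 1440/301, sense flips to −
mesh 4 [28T→28T]: |ω|/ω_in = (1440/301)×28/28 = 1440/301, sense flips to +
signed output speed (× input speed) = 1440/301

1440/301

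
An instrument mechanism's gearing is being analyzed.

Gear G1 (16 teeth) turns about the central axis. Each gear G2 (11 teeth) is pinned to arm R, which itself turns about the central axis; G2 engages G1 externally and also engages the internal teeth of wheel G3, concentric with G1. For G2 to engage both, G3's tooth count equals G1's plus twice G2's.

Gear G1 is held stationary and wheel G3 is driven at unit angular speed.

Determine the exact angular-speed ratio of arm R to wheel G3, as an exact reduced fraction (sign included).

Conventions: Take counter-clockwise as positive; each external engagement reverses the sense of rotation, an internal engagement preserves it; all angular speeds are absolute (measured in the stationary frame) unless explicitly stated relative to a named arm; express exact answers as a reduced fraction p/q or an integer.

19/27

topology: planetary set — G1 16T / G2 11T / G3 38T, arm = carrier (Willis)
ring teeth: 16 + 2·11 = 38
16(ω_sun−ω_arm) = −38(ω_ring−ω_arm),  ω_sun = 0, ω_ring = 1
16(0−ω_arm) = −38(1−ω_arm)  ⇒  54·ω_arm = 38  ⇒  ω_arm = 19/27
ω_out/ω_in = 19/27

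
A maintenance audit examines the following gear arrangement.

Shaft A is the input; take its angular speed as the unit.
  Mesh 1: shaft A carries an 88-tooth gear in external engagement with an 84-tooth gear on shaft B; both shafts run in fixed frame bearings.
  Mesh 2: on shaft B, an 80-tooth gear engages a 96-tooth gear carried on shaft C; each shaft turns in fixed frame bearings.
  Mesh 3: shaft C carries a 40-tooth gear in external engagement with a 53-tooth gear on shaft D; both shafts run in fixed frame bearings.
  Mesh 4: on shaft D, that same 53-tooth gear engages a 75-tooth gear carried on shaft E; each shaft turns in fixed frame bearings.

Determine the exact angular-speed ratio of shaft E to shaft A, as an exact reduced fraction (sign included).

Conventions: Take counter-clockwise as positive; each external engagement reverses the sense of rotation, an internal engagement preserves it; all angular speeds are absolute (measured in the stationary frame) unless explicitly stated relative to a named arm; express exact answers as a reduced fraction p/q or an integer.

class = fixed-axis compound train [4 meshes; 4 ratios multiply, 4 sense flips]
mesh 1 [88T→84T]: running ratio 22/21, sense −
mesh 2 [80T→96T]: running ratio 55/63, sense +
mesh 3 [40T→53T]: running ratio 2200/3339, sense −
mesh 4 [53T→75T]: running ratio 88/189, sense +
ω_out/ω_in = 88/189

88/189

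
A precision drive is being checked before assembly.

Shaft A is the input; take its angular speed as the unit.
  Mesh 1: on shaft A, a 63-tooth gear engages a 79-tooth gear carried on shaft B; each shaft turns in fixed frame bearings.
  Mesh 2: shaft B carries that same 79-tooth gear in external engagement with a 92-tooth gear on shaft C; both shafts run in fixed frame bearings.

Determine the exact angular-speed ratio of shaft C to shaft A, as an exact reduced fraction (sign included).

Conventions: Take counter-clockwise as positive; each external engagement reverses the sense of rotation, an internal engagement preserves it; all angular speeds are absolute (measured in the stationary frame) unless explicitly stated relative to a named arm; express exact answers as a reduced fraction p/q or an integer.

63/92

class = fixed-axis compound train [2 meshes; 2 ratios multiply, 2 sense flips]
mesh 1 [63T→79T]: running ratio 63/79, sense −
mesh 2 [79T→92T]: running ratio 63/92, sense +
ω_out/ω_in = 63/92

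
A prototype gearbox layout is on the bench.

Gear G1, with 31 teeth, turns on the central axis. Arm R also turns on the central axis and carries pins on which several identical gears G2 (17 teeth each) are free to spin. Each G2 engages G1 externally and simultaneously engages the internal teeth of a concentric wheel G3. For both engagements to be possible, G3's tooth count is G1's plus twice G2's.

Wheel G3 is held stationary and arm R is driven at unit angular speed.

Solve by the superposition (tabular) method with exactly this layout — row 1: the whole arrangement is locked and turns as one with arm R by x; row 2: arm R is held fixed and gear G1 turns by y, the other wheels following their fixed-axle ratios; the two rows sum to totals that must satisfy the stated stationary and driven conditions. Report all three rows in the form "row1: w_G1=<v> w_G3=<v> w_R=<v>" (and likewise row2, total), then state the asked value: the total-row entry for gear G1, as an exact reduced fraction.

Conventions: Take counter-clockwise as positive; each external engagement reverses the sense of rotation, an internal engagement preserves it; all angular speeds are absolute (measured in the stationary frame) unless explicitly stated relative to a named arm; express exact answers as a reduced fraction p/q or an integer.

row1: w_G1=1 w_G3=1 w_R=1
row2: w_G1=65/31 w_G3=-1 w_R=0
total: w_G1=96/31 w_G3=0 w_R=1
asked value: 96/31

recognized (axles ride arm R): planetary set, 31/17/65 teeth
row 1: whole set turns with the arm by x
superposition row 2 [arm held]: sun y, ring −(31/65)·y, arm 0
boundary: total ω_ring = x − (31/65)·y = 0 and total ω_arm = x = 1  ⇒  y = 65/31, x = 1
row 2 ring = −(31/65)·65/31 = -1
totals (row 1 + row 2): sun 1 + 65/31 = 96/31, ring 1 + (-1) = 0, arm 1 + 0 = 1
asked cell (total, sun) = 96/31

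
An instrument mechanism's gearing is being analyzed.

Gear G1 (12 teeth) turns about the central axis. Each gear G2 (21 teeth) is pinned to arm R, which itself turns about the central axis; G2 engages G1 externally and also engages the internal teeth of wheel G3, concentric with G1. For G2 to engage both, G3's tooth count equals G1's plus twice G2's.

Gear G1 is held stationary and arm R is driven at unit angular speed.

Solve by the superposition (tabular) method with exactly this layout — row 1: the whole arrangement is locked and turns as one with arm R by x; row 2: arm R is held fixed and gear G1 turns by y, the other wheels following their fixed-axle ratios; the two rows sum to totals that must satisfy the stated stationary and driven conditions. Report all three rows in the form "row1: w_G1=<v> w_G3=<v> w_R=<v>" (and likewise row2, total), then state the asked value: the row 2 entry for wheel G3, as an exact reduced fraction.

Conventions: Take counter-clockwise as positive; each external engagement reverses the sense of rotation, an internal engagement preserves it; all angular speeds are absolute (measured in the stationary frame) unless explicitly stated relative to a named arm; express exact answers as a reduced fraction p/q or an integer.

row1: w_G1=1 w_G3=1 w_R=1
row2: w_G1=-1 w_G3=2/9 w_R=0
total: w_G1=0 w_G3=11/9 w_R=1
asked value: 2/9

class = planetary set [G3 = 12+2·21 = 54; Willis about the carrier]
row 1: whole set turns with the arm by x
row 2: sun turns y, ring = −(12/54)·y, arm 0
boundary: total ω_sun = x + y = 0 and total ω_arm = x = 1  ⇒  y = -1, x = 1
row 2 ring = −(12/54)·(-1) = 2/9
totals (row 1 + row 2): sun 1 + (-1) = 0, ring 1 + 2/9 = 11/9, arm 1 + 0 = 1
asked cell (row2, ring) = 2/9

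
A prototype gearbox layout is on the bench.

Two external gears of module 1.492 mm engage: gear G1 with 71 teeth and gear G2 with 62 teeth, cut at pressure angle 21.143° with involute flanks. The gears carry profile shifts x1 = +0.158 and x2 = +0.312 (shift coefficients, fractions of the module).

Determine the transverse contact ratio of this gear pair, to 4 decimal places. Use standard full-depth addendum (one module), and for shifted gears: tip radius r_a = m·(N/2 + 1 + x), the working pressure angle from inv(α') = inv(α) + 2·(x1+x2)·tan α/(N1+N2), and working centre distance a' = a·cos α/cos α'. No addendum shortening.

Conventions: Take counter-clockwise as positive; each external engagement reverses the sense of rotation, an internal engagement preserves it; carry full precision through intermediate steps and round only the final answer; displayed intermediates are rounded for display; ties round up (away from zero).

topology: single-mesh involute geometry — m = 1.492, 71T/62T pair
base radii: r_b1 = 49.400493, r_b2 = 43.138459
tip radii: r_a1 = 54.693736, r_a2 = 48.209504
inv(α') = inv(21.143°) + 2·(+0.158+0.312)·tan α/(71+62) = 0.02044869  ⇒  α' = 22.13765°
a' = a·cos α / cos α' = 99.2180·cos 21.143°/cos 22.13765° = 99.903737
action lengths: √(r_a1²−r_b1²) = 23.473305, √(r_a2²−r_b2²) = 21.522771
base pitch p_b = π·m·cos α = 4.371725
CR = (23.473305 + 21.522771 − 99.903737·sin 22.13765°)/4.371725 = 1.681040
contact ratio ≈ 1.6810

1.6810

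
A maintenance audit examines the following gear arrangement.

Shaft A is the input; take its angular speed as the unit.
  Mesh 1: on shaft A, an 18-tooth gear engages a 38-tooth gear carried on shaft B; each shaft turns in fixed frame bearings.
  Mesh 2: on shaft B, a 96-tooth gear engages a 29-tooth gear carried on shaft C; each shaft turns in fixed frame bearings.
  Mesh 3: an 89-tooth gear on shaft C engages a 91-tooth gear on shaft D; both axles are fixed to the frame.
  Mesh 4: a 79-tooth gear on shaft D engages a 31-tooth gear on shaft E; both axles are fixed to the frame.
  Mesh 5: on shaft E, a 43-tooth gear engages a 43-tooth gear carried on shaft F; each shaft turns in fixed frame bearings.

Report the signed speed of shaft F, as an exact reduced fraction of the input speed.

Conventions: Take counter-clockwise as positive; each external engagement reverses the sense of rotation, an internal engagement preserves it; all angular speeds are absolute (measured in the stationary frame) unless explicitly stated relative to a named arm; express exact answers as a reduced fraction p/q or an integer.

-6074784/1554371

5-mesh fixed-axis compound train (all bearings frame-fixed)
mesh 1 [18T→38T]: |ω|/ω_in = 1×18/38 = 9/19, sense flips to −
mesh 2 [96T→29T]: |ω|/ω_in = (9/19)×96/29 = 864/551, sense flips to +
mesh 3 [89T→91T]: |ω|/ω_in = (864/551)×89/91 = 76896/50141, sense flips to −
mesh 4 [79T→31T]: |ω|/ω_in = (76896/50141)×79/31 = 6074784/1554371, sense flips to +
mesh 5 [43T→43T]: |ω|/ω_in = (6074784/1554371)×43/43 = 6074784/1554371, sense flips to −
signed output speed (× input speed) = -6074784/1554371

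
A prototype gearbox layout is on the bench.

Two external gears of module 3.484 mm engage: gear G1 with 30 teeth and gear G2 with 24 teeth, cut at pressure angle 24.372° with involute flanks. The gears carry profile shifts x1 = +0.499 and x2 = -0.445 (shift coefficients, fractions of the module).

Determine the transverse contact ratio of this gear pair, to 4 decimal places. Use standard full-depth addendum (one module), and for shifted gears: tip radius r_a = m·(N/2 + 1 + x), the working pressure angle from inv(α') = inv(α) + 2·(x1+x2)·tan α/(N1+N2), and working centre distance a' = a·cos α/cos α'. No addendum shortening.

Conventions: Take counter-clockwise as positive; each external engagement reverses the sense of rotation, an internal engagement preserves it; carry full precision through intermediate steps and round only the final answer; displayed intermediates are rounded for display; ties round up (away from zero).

class = single-mesh tooth geometry [involute pair 30T × 24T, m = 3.484]
base radii: r_b1 = 47.602873, r_b2 = 38.082298
tip radii: r_a1 = 57.482516, r_a2 = 43.741620
inv(α') = inv(24.372°) + 2·(+0.499-0.445)·tan α/(30+24) = 0.02856541  ⇒  α' = 24.62203°
a' = a·cos α / cos α' = 94.0680·cos 24.372°/cos 24.62203° = 94.255233
action lengths: √(r_a1²−r_b1²) = 32.221207, √(r_a2²−r_b2²) = 21.519012
base pitch p_b = π·m·cos α = 9.969922
CR = (32.221207 + 21.519012 − 94.255233·sin 24.62203°)/9.969922 = 1.451429
contact ratio ≈ 1.4514

1.4514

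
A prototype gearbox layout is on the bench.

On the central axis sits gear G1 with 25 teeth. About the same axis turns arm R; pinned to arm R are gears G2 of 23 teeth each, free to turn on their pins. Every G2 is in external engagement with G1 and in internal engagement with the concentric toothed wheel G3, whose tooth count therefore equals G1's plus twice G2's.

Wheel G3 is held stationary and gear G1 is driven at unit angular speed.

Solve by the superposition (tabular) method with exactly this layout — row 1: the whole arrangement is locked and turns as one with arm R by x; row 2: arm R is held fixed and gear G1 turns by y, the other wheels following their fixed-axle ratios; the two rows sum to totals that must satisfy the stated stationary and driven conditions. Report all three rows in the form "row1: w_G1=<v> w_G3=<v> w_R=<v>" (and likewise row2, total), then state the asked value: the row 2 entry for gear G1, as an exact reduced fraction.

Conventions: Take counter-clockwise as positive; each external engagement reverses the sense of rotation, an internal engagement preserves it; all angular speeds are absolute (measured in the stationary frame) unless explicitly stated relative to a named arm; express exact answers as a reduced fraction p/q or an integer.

topology: planetary set — G1 25T / G2 23T / G3 71T, arm = carrier (Willis)
row 1 (train locked, turned with arm): all members turn x
row 2: sun turns y, ring = −(25/71)·y, arm 0
boundary: total ω_ring = x − (25/71)·y = 0 and total ω_sun = x + y = 1  ⇒  y = 71/96, x = 25/96
row 2 ring = −(25/71)·71/96 = -25/96
totals (row 1 + row 2): sun 25/96 + 71/96 = 1, ring 25/96 + (-25/96) = 0, arm 25/96 + 0 = 25/96
asked cell (row2, sun) = 71/96

row1: w_G1=25/96 w_G3=25/96 w_R=25/96
row2: w_G1=71/96 w_G3=-25/96 w_R=0
total: w_G1=1 w_G3=0 w_R=25/96
asked value: 71/96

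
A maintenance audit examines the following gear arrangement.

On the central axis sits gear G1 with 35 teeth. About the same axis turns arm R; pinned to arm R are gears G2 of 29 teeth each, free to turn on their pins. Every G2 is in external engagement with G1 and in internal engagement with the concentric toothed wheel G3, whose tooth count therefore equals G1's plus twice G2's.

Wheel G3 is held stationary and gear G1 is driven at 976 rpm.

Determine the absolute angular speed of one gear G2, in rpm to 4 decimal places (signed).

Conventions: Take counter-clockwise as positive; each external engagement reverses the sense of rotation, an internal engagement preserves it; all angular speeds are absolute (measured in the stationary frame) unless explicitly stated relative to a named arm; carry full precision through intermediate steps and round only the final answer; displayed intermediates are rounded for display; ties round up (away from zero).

class = planetary set [G3 = 35+2·29 = 93; Willis about the carrier]
normalise by the input: solve with ω_sun = 1, then scale by 976 rpm
ring teeth: 35 + 2·29 = 93
35(ω_sun−ω_arm) = −93(ω_ring−ω_arm),  ω_ring = 0, ω_sun = 1
35(1−ω_arm) = −93(0−ω_arm)  ⇒  128·ω_arm = 35  ⇒  ω_arm = 35/128
sun–planet mesh: 35·(1−35/128) = −29·(ω_p−ω_arm)  ⇒  ω_p−ω_arm = -3255/3712
ω_p = 35/128 − 3255/3712 = -35/58
scale: ω_p = -35/58 × 976 rpm = -588.9655 rpm

-588.9655 rpm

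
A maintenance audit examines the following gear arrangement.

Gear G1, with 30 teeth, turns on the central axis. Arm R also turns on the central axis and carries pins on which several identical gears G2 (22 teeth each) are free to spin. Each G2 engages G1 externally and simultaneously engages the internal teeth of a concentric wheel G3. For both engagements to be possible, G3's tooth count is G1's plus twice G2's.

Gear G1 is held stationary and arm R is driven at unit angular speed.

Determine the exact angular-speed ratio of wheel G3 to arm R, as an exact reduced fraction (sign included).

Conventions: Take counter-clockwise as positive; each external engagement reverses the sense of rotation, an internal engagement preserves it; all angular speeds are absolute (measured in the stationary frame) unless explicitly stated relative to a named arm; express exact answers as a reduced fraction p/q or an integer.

class = planetary set [G3 = 30+2·22 = 74; Willis about the carrier]
ring teeth: 30 + 2·22 = 74
30(ω_sun−ω_arm) = −74(ω_ring−ω_arm),  ω_sun = 0, ω_arm = 1
ω_ring = 1 − (30/74)(0−1) = 52/37
ω_out/ω_in = 52/37

52/37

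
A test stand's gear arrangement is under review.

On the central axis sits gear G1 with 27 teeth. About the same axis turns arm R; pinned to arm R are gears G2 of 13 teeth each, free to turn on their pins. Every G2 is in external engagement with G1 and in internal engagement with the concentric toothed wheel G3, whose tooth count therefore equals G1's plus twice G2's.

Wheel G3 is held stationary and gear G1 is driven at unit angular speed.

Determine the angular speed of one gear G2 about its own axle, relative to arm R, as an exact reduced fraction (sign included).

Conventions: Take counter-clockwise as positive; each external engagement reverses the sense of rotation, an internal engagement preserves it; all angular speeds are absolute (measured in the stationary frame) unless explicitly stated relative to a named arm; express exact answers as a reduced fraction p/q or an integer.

planetary set (27T centre, 13T on arm, 53T internal) — Willis relation
ring teeth: 27 + 2·13 = 53
27(ω_sun−ω_arm) = −53(ω_ring−ω_arm),  ω_ring = 0, ω_sun = 1
27(1−ω_arm) = −53(0−ω_arm)  ⇒  80·ω_arm = 27  ⇒  ω_arm = 27/80
sun–planet mesh: 27·(1−27/80) = −13·(ω_p−ω_arm)  ⇒  ω_p−ω_arm = -1431/1040
exact speed ratio = -1431/1040

-1431/1040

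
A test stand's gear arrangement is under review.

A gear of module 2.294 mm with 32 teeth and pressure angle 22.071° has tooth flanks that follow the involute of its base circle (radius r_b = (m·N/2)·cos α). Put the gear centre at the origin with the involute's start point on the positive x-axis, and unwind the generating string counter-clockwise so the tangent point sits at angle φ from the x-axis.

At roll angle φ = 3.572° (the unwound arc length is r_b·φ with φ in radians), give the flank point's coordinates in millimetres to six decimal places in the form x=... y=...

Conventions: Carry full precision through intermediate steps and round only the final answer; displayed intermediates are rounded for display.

class = single-mesh tooth geometry [base-circle involute, m = 2.294, 32T]
pitch radius r_p = m·N/2 = 2.294·32/2 = 36.704000
base radius r_b = r_p·cos α = 36.704000·cos 22.071° = 34.014292
roll angle φ = 3.572° = 0.06234316 rad
x = r_b·(cos φ + φ·sin φ) = 34.080329
y = r_b·(sin φ − φ·cos φ) = 0.002746

x=34.080329 y=0.002746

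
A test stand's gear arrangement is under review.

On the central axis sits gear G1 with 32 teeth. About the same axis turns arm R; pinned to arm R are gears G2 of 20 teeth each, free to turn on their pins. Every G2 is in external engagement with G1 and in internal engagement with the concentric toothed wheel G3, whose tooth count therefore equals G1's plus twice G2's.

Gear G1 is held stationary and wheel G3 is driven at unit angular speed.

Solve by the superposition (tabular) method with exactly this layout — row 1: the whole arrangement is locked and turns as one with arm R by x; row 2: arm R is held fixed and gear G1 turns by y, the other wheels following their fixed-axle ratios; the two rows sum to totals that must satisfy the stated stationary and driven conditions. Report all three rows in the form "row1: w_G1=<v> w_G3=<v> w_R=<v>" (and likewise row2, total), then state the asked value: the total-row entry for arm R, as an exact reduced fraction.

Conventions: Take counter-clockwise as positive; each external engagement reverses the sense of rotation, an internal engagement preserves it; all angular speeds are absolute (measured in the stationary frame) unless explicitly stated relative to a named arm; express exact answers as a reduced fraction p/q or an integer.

row1: w_G1=9/13 w_G3=9/13 w_R=9/13
row2: w_G1=-9/13 w_G3=4/13 w_R=0
total: w_G1=0 w_G3=1 w_R=9/13
asked value: 9/13

recognized (axles ride arm R): planetary set, 32/20/72 teeth
row 1 (train locked, turned with arm): all members turn x
row 2 — arm fixed, fixed-axis ratios: sun y, ring −(32/72)·y, arm 0
boundary: total ω_sun = x + y = 0 and total ω_ring = x − (32/72)·y = 1  ⇒  y = -9/13, x = 9/13
row 2 ring = −(32/72)·(-9/13) = 4/13
totals (row 1 + row 2): sun 9/13 + (-9/13) = 0, ring 9/13 + 4/13 = 1, arm 9/13 + 0 = 9/13
asked cell (total, arm) = 9/13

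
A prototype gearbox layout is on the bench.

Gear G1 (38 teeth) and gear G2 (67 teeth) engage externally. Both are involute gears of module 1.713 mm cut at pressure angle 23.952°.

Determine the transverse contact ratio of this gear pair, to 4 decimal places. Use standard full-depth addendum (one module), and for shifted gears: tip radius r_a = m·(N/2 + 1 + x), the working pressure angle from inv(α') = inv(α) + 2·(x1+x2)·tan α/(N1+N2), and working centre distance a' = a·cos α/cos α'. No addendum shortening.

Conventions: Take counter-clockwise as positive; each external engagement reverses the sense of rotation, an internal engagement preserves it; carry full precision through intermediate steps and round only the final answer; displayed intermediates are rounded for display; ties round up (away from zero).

single-mesh involute tooth geometry (38T engaging 67T at module 1.713)
base radii: r_b1 = 29.744244, r_b2 = 52.443798
tip radii: r_a1 = 34.260000, r_a2 = 59.098500
no profile shift: α' = α, a' = a
action lengths: √(r_a1²−r_b1²) = 17.000810, √(r_a2²−r_b2²) = 27.244829
base pitch p_b = π·m·cos α = 4.918121
CR = (17.000810 + 27.244829 − 89.932500·sin 23.95200°)/4.918121 = 1.572885
contact ratio ≈ 1.5729

1.5729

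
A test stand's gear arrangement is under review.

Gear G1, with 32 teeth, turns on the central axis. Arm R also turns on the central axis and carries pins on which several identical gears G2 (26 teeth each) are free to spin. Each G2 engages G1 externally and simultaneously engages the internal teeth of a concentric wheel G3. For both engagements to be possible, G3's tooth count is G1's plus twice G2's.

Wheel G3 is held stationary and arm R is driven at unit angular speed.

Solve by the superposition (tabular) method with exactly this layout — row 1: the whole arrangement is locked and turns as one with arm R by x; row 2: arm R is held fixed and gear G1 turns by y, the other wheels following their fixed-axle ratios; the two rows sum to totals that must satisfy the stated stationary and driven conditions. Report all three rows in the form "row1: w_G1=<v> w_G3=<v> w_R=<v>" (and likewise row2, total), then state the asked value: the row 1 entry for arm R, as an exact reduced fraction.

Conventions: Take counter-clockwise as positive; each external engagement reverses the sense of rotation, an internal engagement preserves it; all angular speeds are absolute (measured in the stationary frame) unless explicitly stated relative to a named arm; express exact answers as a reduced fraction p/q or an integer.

row1: w_G1=1 w_G3=1 w_R=1
row2: w_G1=21/8 w_G3=-1 w_R=0
total: w_G1=29/8 w_G3=0 w_R=1
asked value: 1

class = planetary set [G3 = 32+2·26 = 84; Willis about the carrier]
row 1 (train locked, turned with arm): all members turn x
row 2 (arm held, sun turns y): ω_ring = −(32/84)·y, ω_arm = 0
boundary: total ω_ring = x − (32/84)·y = 0 and total ω_arm = x = 1  ⇒  y = 21/8, x = 1
row 2 ring = −(32/84)·21/8 = -1
totals (row 1 + row 2): sun 1 + 21/8 = 29/8, ring 1 + (-1) = 0, arm 1 + 0 = 1
asked cell (row1, arm) = 1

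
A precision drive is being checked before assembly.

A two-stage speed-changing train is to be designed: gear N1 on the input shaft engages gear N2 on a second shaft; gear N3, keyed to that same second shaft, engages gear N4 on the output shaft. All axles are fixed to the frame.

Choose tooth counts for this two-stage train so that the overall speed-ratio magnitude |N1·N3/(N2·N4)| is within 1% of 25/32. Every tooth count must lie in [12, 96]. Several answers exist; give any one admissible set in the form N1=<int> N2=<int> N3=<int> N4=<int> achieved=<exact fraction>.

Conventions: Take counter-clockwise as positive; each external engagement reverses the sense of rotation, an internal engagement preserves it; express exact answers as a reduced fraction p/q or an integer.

2-stage fixed-axis compound train for ratio 25/32
target = 25/32 in lowest terms: an exact hit needs N1·N3 = k·25 and N2·N4 = k·32 for one integer k, every count in [12, 96]; additionally prefer no 1:1 stage (N1 ≠ N2, N3 ≠ N4)
k = 1…8: no 1:1-free in-range split of k·25 and k·32 into factor pairs; take k = 9
k = 9: N1·N3 = 225 = 15·15, N2·N4 = 288 = 12·24
achieved = 15·15/(12·24) = 25/32; |achieved − target| = 0 ≤ 1/128 ✓

N1=15 N2=12 N3=15 N4=24 achieved=25/32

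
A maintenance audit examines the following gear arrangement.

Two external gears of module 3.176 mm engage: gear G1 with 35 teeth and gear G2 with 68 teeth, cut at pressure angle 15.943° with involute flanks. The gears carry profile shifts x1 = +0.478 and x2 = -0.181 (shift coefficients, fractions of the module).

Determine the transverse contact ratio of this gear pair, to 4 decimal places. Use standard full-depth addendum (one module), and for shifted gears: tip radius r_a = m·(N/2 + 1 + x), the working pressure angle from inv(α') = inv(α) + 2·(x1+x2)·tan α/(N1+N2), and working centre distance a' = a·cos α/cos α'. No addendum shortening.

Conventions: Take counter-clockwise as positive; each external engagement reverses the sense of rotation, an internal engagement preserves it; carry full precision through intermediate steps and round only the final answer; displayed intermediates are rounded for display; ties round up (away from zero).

single-mesh involute tooth geometry (35T engaging 68T at module 3.176)
base radii: r_b1 = 53.442139, r_b2 = 103.830442
tip radii: r_a1 = 60.274128, r_a2 = 110.585144
inv(α') = inv(15.943°) + 2·(+0.478-0.181)·tan α/(35+68) = 0.00905866  ⇒  α' = 17.02079°
a' = a·cos α / cos α' = 163.5640·cos 15.943°/cos 17.02079° = 164.476897
action lengths: √(r_a1²−r_b1²) = 27.873074, √(r_a2²−r_b2²) = 38.056712
base pitch p_b = π·m·cos α = 9.593910
CR = (27.873074 + 38.056712 − 164.476897·sin 17.02079°)/9.593910 = 1.853710
contact ratio ≈ 1.8537

1.8537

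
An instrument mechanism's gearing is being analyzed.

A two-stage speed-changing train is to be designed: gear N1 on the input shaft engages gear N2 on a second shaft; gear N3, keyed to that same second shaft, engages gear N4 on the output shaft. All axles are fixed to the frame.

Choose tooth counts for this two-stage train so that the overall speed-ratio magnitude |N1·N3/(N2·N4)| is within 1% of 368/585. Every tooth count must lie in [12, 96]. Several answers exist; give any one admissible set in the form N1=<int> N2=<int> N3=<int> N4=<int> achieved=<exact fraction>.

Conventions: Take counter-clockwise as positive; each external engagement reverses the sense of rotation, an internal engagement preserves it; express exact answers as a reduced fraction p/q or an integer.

class = fixed-axis compound train [2-stage, 368/585 wanted]
target = 368/585 in lowest terms: an exact hit needs N1·N3 = k·368 and N2·N4 = k·585 for one integer k, every count in [12, 96]; additionally prefer no 1:1 stage (N1 ≠ N2, N3 ≠ N4)
k = 1: N1·N3 = 368 = 16·23, N2·N4 = 585 = 13·45
achieved = 16·23/(13·45) = 368/585; |achieved − target| = 0 ≤ 92/14625 ✓

N1=16 N2=13 N3=23 N4=45 achieved=368/585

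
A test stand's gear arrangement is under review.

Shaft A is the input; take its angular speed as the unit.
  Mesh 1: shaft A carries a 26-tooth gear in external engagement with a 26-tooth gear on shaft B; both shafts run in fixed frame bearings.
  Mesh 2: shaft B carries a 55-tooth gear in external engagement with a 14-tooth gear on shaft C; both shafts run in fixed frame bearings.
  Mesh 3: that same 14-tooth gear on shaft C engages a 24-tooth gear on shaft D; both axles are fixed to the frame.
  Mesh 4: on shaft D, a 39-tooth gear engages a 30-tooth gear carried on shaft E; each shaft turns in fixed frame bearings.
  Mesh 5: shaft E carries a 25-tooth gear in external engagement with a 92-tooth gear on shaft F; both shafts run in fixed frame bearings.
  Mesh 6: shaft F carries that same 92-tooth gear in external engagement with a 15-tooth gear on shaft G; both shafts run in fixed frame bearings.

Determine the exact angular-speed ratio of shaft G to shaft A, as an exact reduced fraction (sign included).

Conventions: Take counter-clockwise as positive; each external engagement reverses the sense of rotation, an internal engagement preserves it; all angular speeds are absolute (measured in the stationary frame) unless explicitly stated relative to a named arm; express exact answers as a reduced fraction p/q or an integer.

715/144

class = fixed-axis compound train [6 meshes; 6 ratios multiply, 6 sense flips]
mesh 1 [26T→26T]: running ratio 1, sense −
mesh 2 [55T→14T]: running ratio 55/14, sense +
mesh 3 [14T→24T]: running ratio 55/24, sense −
mesh 4 [39T→30T]: running ratio 143/48, sense +
mesh 5 [25T→92T]: running ratio 3575/4416, sense −
mesh 6 [92T→15T]: running ratio 715/144, sense +
ω_out/ω_in = 715/144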